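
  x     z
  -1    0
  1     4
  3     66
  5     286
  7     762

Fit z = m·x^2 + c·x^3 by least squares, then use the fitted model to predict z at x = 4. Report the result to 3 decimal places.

The normal system AᵀA·[m, c]ᵀ = Aᵀz is [[3109, 20175]; [20175, 134005]]·[m, c]ᵀ = [45086, 298902]ᵀ.
det = 3109·134005 − 20175² = 9590920.
m = (45086·134005 − 20175·298902)/9590920 = 570079/479546; c = (3109·298902 − 20175·45086)/9590920 = 4919067/2397730.
At x = 4: ẑ = (570079/479546)·(16) + (4919067/2397730)·(64) = 180213304/1198865.

ẑ = 150.320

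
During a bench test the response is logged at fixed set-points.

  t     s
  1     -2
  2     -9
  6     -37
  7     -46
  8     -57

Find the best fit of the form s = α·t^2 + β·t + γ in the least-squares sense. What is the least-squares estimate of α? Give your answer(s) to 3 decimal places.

α = -0.386

The normal system XᵀX·[α, β, γ]ᵀ = Xᵀs is [[7810, 1080, 154]; [1080, 154, 24]; [154, 24, 5]]·[α, β, γ]ᵀ = [-7272, -1020, -151]ᵀ.
Solving the 3×3 system (Gaussian elimination) gives α = -1373/3559, β = -15018/3559, γ = 6893/3559.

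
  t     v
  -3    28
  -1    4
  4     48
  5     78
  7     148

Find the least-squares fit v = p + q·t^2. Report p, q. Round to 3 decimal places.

p = 0.995, q = 3.010

Compute the Gram sums: Σ1 = 5, Σt^2 = 100, Σt^2·t^2 = 3364.
Right-hand side: Σv = 306, Σt^2·v = 10226.
Eliminating q: 3364·(row 1) − 100·(row 2) gives 6820·p = 3364·306 − 100·10226 = 6784, so p = 1696/1705.
Then q = (10226 − 100·(1696/1705))/3364 = 2053/682.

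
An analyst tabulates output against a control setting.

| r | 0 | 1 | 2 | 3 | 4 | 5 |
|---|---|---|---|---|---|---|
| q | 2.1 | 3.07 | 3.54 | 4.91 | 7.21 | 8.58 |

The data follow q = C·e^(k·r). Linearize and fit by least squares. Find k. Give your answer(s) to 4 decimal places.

k = 0.2836

Taking logs, ln q = k·r + ln C, so regress ln q on r.
Σr = 15.0000, Σ(r)² = 55.0000, Σln q = 8.8439, Σr·ln q = 27.0728.
Equations: 55.0000·k + 15.0000·ln C = 27.0728;  15.0000·k + 6·ln C = 8.8439.
Δ = 55.0000·6 − (15.0000)² = 105.0000; k = (27.0728·6 − 15.0000·8.8439)/105.0000 = 0.28360, ln C = (55.0000·8.8439 − 15.0000·27.0728)/105.0000 = 0.76499.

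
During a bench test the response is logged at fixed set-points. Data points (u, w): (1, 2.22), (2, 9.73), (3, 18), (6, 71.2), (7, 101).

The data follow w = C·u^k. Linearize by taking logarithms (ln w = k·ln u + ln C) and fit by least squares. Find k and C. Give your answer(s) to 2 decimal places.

Taking logs, ln w = k·ln u + ln C, so regress ln w on ln u.
XᵀX = [[8.6844, 5.5294]; [5.5294, 5]], rhs = [21.3758, 14.8437]ᵀ  (here Σln u = 5.5294, Σ(ln u)² = 8.6844, Σln w = 14.8437, Σln u·ln w = 21.3758).
Slope k = (n·Σln u·ln w − Σln u·Σln w)/(n·Σ(ln u)² − (Σln u)²) = (5·21.3758 − 5.5294·14.8437)/12.8473 = 1.93051; ln C = (Σln w − k·Σln u)/n = 0.83382, so C = exp(0.83382) = 2.30209.

k = 1.93, C = 2.30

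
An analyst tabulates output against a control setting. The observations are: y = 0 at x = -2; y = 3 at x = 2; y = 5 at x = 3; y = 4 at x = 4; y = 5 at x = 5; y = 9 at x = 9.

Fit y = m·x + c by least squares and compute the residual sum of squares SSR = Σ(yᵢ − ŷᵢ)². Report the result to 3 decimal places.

SSR = 2.051

Forming AᵀA = [[139, 21]; [21, 6]] and Aᵀy = [143, 26]ᵀ gives AᵀA·[m, c]ᵀ = Aᵀy.
Eliminating c: 6·(row 1) − 21·(row 2) gives 393·m = 6·143 − 21·26 = 312, so m = 104/131.
Then c = (26 − 21·(104/131))/6 = 611/393.
Residuals: 13/393, -56/393, 418/393, -287/393, -206/393, 118/393; SSR = 806/393.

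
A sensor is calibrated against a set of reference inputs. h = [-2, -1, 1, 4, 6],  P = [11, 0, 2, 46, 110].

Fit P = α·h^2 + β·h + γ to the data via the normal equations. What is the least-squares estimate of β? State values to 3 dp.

β = -0.210

Normal-equation sums: Σh^2·h^2 = 1570, Σh^2·h = 272, Σh^2 = 58, Σh·h = 58, Σh = 8, Σ1 = 5.
And Σh^2·P = 4742, Σh·P = 824, ΣP = 169.
So XᵀX·[α, β, γ]ᵀ = XᵀP: [[1570, 272, 58]; [272, 58, 8]; [58, 8, 5]]·[α, β, γ]ᵀ = [4742, 824, 169]ᵀ.
Solving the 3×3 system (Gaussian elimination) gives α = 33154/10551, β = -2216/10551, γ = -8139/3517.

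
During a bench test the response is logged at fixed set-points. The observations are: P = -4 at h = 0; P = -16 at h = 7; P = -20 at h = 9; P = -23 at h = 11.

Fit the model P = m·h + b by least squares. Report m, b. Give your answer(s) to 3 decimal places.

From the data, Σh·h = 251, Σh = 27, Σ1 = 4.
And Σh·P = -545, ΣP = -63.
Δ = 251·4 − 27² = 275.
m = ((-545)·4 − 27·(-63))/275 = -479/275; b = (251·(-63) − 27·(-545))/275 = -1098/275.

m = -1.742, b = -3.993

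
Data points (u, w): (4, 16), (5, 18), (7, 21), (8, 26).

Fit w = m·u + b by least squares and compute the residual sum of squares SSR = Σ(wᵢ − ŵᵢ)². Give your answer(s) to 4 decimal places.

SSR = 3.8500

AᵀA·[m, b]ᵀ = Aᵀw reads: 154·m + 24·b = 509;  24·m + 4·b = 81.
(Σu·u = 154, Σu = 24, Σ1 = 4, Σu·w = 509, Σw = 81.)
Δ = 154·4 − 24² = 40.
m = (509·4 − 24·81)/40 = 23/10; b = (154·81 − 24·509)/40 = 129/20.
Residuals: 7/20, 1/20, -31/20, 23/20; SSR = 77/20.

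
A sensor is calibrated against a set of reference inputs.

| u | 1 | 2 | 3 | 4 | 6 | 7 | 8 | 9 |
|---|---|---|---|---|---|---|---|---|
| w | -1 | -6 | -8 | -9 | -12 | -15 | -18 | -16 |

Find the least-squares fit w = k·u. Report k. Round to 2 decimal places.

With design matrix M, MᵀM = [[260]] and Mᵀw = [-538]ᵀ.
k = (-538)/260 = -2.06923.

k = -2.07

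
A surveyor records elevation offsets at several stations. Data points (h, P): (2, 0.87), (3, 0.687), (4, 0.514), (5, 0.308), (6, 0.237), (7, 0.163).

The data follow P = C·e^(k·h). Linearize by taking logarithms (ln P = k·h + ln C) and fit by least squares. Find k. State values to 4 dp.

Let Y = ln P. Fitting Y = k·h + ln C by least squares:
Σh = 27.0000, Σ(h)² = 139.0000, Σln P = -5.6116, Σh·ln P = -31.2914.
Equations: 139.0000·k + 27.0000·ln C = -31.2914;  27.0000·k + 6·ln C = -5.6116.
Solving (det = 105.0000): k = -0.34510, ln C = 0.61771.

k = -0.3451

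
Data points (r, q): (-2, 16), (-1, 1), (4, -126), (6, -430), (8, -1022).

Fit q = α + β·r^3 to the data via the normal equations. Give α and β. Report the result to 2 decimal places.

With design matrix M, MᵀM = [[5, 783]; [783, 312961]] and Mᵀq = [-1561, -624337]ᵀ.
Eliminating β: 312961·(row 1) − 783·(row 2) gives 951716·α = 312961·(-1561) − 783·(-624337) = 323750, so α = 161875/475858.
Then β = ((-624337) − 783·(161875/475858))/312961 = -949711/475858.

α = 0.34, β = -2.00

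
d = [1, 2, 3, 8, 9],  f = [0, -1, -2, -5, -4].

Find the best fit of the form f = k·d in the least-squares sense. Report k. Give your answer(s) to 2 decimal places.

k = -0.53

Sums needed: Σd·d = 159.
For Mᵀf: Σd·f = -84.
MᵀM·[k]ᵀ = Mᵀf becomes [[159]]·[k]ᵀ = [-84]ᵀ.
k = (-84)/159 = -0.528302.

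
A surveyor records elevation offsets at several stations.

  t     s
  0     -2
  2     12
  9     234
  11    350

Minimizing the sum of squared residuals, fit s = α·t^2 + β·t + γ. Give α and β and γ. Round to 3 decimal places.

α = 2.833, β = 0.751, γ = -1.547

XᵀX·[α, β, γ]ᵀ = Xᵀs reads: 21218·α + 2068·β + 206·γ = 61352;  2068·α + 206·β + 22·γ = 5980;  206·α + 22·β + 4·γ = 594.
(Σt^2·t^2 = 21218, Σt^2·t = 2068, Σt^2 = 206, Σt·t = 206, Σt = 22, Σ1 = 4, Σt^2·s = 61352, Σt·s = 5980, Σs = 594.)
Inverting the 3×3 Gram matrix, [α, β, γ]ᵀ = [17/6, 383/510, -263/170]ᵀ.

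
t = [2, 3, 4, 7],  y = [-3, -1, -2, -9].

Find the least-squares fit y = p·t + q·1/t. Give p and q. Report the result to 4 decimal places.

p = -1.1294, q = 2.0240

The normal equations are: 78·p + 4·q = -80;  4·p + (3133/7056)·q = -76/21.
(Σt·t = 78, Σt·1/t = 4, Σ1/t·1/t = 3133/7056, Σt·y = -80, Σ1/t·y = -76/21.)
Eliminating q: (3133/7056)·(row 1) − 4·(row 2) gives (21913/1176)·p = (3133/7056)·(-80) − 4·(-76/21) = -9281/441, so p = -74248/65739.
Then q = ((-76/21) − 4·(-74248/65739))/(3133/7056) = 44352/21913.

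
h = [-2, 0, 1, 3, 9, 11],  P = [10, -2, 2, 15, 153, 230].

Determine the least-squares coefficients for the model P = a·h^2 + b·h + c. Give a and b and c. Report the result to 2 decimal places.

a = 1.98, b = -0.85, c = -0.24

MᵀM·[a, b, c]ᵀ = MᵀP reads: 21300·a + 2080·b + 216·c = 40400;  2080·a + 216·b + 22·c = 3934;  216·a + 22·b + 6·c = 408.
Row-reducing yields a = 18190/9177, b = -113/133, c = -2215/9177.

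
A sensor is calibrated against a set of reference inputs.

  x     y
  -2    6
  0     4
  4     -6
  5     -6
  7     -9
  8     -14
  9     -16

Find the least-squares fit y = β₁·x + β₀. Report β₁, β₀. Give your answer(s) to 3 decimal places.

Compute the Gram sums: Σx·x = 239, Σx = 31, Σ1 = 7.
Moment sums: Σx·y = -385, Σy = -41.
Normal equations: [[239, 31]; [31, 7]]·[β₁, β₀]ᵀ = [-385, -41]ᵀ.
Eliminating β₀: 7·(row 1) − 31·(row 2) gives 712·β₁ = 7·(-385) − 31·(-41) = -1424, so β₁ = -2.
Then β₀ = ((-41) − 31·(-2))/7 = 3.

β₁ = -2.000, β₀ = 3.000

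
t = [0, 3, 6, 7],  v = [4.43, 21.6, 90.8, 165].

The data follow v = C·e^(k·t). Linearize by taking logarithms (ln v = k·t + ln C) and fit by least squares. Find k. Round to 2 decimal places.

k = 0.51

Let Y = ln v. Fitting Y = k·t + ln C by least squares:
AᵀA = [[94.0000, 16.0000]; [16.0000, 4]], rhs = [72.0117, 14.1757]ᵀ  (here Σt = 16.0000, Σ(t)² = 94.0000, Σln v = 14.1757, Σt·ln v = 72.0117).
Slope k = (n·Σt·ln v − Σt·Σln v)/(n·Σ(t)² − (Σt)²) = (4·72.0117 − 16.0000·14.1757)/120.0000 = 0.51030; ln C = (Σln v − k·Σt)/n = 1.50274.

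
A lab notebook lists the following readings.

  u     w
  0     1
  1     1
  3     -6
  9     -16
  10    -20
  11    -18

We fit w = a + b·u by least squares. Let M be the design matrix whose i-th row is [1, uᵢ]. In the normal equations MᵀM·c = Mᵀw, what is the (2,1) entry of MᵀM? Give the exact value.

Row 2 ↔ basis u, column 1 ↔ basis 1, so (MᵀM)_{2,1} = Σᵢ u = (0)·(1) + (1)·(1) + (3)·(1) + (9)·(1) + (10)·(1) + (11)·(1) = 34.

34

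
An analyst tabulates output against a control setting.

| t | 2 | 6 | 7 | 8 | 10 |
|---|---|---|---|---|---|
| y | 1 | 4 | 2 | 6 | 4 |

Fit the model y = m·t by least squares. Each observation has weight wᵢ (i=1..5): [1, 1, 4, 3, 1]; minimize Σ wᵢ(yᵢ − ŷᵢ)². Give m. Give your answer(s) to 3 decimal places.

m = 0.504

Sums needed: Σwᵢ·t·t = 528.
Moment sums: Σwᵢ·t·y = 266.
So MᵀWM·[m]ᵀ = MᵀWy: [[528]]·[m]ᵀ = [266]ᵀ.
Hence m = 266 / 528 ≈ 0.503788.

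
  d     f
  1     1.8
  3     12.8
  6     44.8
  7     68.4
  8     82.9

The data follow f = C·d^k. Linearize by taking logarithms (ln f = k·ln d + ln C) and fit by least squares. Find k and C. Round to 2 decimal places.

Taking logs, ln f = k·ln d + ln C, so regress ln f on ln d.
Σln d = 6.9157, Σ(ln d)² = 12.5280, Σln f = 15.5824, Σln d·ln f = 27.0219.
Normal system: [[12.5280, 6.9157]; [6.9157, 5]]·[k, ln C]ᵀ = [27.0219, 15.5824]ᵀ.
Δ = 12.5280·5 − (6.9157)² = 14.8127; k = (27.0219·5 − 6.9157·15.5824)/14.8127 = 1.84609, ln C = (12.5280·15.5824 − 6.9157·27.0219)/14.8127 = 0.56308, so C = exp(0.56308) = 1.75608.

k = 1.85, C = 1.76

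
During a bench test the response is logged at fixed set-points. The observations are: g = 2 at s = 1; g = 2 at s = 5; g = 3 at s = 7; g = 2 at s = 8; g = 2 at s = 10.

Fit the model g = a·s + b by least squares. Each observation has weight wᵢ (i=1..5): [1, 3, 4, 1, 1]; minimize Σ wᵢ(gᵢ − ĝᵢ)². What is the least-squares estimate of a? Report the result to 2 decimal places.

a = 0.06

Sums needed: Σwᵢ·s·s = 436, Σwᵢ·s = 62, Σwᵢ·1 = 10.
Right-hand side: Σwᵢ·s·g = 152, Σwᵢ·g = 24.
Eliminating b: 10·(row 1) − 62·(row 2) gives 516·a = 10·152 − 62·24 = 32, so a = 8/129.
Then b = (24 − 62·(8/129))/10 = 260/129.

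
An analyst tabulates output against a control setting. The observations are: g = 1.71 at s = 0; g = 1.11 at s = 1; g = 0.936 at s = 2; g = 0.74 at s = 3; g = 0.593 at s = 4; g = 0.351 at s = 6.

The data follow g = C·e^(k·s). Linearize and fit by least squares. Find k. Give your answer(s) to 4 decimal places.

Taking logs, ln g = k·s + ln C, so regress ln g on s.
Σs = 16.0000, Σ(s)² = 66.0000, Σln g = -1.2959, Σs·ln g = -9.3033.
Equations: 66.0000·k + 16.0000·ln C = -9.3033;  16.0000·k + 6·ln C = -1.2959.
Solving (det = 140.0000): k = -0.25061, ln C = 0.45230.

k = -0.2506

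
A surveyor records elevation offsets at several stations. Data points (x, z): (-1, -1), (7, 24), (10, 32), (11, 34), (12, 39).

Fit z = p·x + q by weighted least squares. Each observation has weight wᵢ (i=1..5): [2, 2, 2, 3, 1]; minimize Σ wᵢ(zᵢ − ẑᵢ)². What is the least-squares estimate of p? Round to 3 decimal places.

The normal system AᵀWA·[p, q]ᵀ = AᵀWz is [[807, 77]; [77, 10]]·[p, q]ᵀ = [2568, 251]ᵀ.
Eliminating q: 10·(row 1) − 77·(row 2) gives 2141·p = 10·2568 − 77·251 = 6353, so p = 6353/2141.
Then q = (251 − 77·(6353/2141))/10 = 4821/2141.

p = 2.967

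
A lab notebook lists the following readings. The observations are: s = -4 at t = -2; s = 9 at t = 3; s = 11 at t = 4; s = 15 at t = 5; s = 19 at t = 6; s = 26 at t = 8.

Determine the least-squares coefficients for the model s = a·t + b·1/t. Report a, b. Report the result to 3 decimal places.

Forming XᵀX = [[154, 6]; [6, 7301/14400]] and Xᵀs = [476, 103/6]ᵀ gives XᵀX·[a, b]ᵀ = Xᵀs.
det = 154·(7301/14400) − 6² = 302977/7200.
a = (476·(7301/14400) − 6·(103/6))/(302977/7200) = 996038/302977; b = (154·(103/6) − 6·476)/(302977/7200) = -1528800/302977.

a = 3.288, b = -5.046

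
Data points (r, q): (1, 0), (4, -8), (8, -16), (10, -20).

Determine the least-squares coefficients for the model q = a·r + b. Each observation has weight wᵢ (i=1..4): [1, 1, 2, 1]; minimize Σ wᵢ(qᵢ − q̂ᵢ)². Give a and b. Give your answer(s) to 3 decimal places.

a = -2.197, b = 1.621

Forming XᵀWX = [[245, 31]; [31, 5]] and XᵀWq = [-488, -60]ᵀ gives XᵀWX·[a, b]ᵀ = XᵀWq.
det = 245·5 − 31² = 264.
a = ((-488)·5 − 31·(-60))/264 = -145/66; b = (245·(-60) − 31·(-488))/264 = 107/66.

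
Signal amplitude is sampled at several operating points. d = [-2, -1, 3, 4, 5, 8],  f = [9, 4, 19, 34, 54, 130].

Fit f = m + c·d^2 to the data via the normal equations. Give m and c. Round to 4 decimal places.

m = 1.7297, c = 2.0136

Sums needed: Σ1 = 6, Σd^2 = 119, Σd^2·d^2 = 5075.
Moment sums: Σf = 250, Σd^2·f = 10425.
Normal equations: [[6, 119]; [119, 5075]]·[m, c]ᵀ = [250, 10425]ᵀ.
Eliminating c: 5075·(row 1) − 119·(row 2) gives 16289·m = 5075·250 − 119·10425 = 28175, so m = 4025/2327.
Then c = (10425 − 119·(4025/2327))/5075 = 32800/16289.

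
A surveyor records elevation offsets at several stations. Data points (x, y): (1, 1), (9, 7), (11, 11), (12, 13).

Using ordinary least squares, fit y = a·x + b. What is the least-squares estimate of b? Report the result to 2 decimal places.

b = -0.50

Normal-equation sums: Σx·x = 347, Σx = 33, Σ1 = 4.
Right-hand side: Σx·y = 341, Σy = 32.
det = 347·4 − 33² = 299.
a = (341·4 − 33·32)/299 = 308/299; b = (347·32 − 33·341)/299 = -149/299.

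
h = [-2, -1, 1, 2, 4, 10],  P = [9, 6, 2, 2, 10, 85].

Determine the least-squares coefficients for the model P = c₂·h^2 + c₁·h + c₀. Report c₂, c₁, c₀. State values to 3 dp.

c₂ = 1.021, c₁ = -1.930, c₀ = 2.063

Normal-equation sums: Σh^2·h^2 = 10290, Σh^2·h = 1064, Σh^2 = 126, Σh·h = 126, Σh = 14, Σ1 = 6.
Moment sums: Σh^2·P = 8712, Σh·P = 872, ΣP = 114.
MᵀM·[c₂, c₁, c₀]ᵀ = MᵀP becomes [[10290, 1064, 126]; [1064, 126, 14]; [126, 14, 6]]·[c₂, c₁, c₀]ᵀ = [8712, 872, 114]ᵀ.
Solving the 3×3 system (Gaussian elimination) gives c₂ = 293/287, c₁ = -2769/1435, c₀ = 423/205.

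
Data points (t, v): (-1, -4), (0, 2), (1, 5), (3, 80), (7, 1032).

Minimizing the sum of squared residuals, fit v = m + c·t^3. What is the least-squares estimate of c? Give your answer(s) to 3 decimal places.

c = 3.007

Normal-equation sums: Σ1 = 5, Σt^3 = 370, Σt^3·t^3 = 118380.
And Σv = 1115, Σt^3·v = 356145.
Normal equations: [[5, 370]; [370, 118380]]·[m, c]ᵀ = [1115, 356145]ᵀ.
Δ = 5·118380 − 370² = 455000.
m = (1115·118380 − 370·356145)/455000 = 4401/9100; c = (5·356145 − 370·1115)/455000 = 54727/18200.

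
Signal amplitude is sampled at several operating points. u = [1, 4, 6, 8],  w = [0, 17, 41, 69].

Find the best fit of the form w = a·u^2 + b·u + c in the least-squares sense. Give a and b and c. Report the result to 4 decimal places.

The normal system MᵀM·[a, b, c]ᵀ = Mᵀw is [[5649, 793, 117]; [793, 117, 19]; [117, 19, 4]]·[a, b, c]ᵀ = [6164, 866, 127]ᵀ.
Solving the 3×3 system (Gaussian elimination) gives a = 1590/1639, b = 1997/1639, c = -3955/1639.

a = 0.9701, b = 1.2184, c = -2.4131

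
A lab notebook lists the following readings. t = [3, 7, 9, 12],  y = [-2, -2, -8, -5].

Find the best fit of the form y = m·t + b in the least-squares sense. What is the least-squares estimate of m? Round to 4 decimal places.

Compute the Gram sums: Σt·t = 283, Σt = 31, Σ1 = 4.
And Σt·y = -152, Σy = -17.
So AᵀA·[m, b]ᵀ = Aᵀy: [[283, 31]; [31, 4]]·[m, b]ᵀ = [-152, -17]ᵀ.
Eliminating b: 4·(row 1) − 31·(row 2) gives 171·m = 4·(-152) − 31·(-17) = -81, so m = -9/19.
Then b = ((-17) − 31·(-9/19))/4 = -11/19.

m = -0.4737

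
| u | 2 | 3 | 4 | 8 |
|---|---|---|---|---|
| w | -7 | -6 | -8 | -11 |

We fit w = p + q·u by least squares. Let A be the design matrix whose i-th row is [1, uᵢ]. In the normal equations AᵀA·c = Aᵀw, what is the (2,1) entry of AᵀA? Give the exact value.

Row 2 ↔ basis u, column 1 ↔ basis 1, so (AᵀA)_{2,1} = Σᵢ u = (2)·(1) + (3)·(1) + (4)·(1) + (8)·(1) = 17.

17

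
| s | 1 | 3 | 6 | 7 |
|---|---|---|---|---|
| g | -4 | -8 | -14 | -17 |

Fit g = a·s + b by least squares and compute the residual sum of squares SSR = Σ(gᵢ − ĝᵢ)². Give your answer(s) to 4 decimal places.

SSR = 0.4176

With design matrix X, XᵀX = [[95, 17]; [17, 4]] and Xᵀg = [-231, -43]ᵀ.
Δ = 95·4 − 17² = 91.
a = ((-231)·4 − 17·(-43))/91 = -193/91; b = (95·(-43) − 17·(-231))/91 = -158/91.
Residuals: -1/7, 9/91, 6/13, -38/91; SSR = 38/91.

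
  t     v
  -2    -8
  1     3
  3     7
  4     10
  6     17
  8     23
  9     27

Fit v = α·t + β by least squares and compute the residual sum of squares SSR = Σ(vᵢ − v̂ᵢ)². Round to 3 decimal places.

From the data, Σt·t = 211, Σt = 29, Σ1 = 7.
Moment sums: Σt·v = 609, Σv = 79.
So XᵀX·[α, β]ᵀ = Xᵀv: [[211, 29]; [29, 7]]·[α, β]ᵀ = [609, 79]ᵀ.
Eliminating β: 7·(row 1) − 29·(row 2) gives 636·α = 7·609 − 29·79 = 1972, so α = 493/159.
Then β = (79 − 29·(493/159))/7 = -248/159.
Residuals: -38/159, 232/159, -118/159, -134/159, -7/159, -13/53, 104/159; SSR = 626/159.

SSR = 3.937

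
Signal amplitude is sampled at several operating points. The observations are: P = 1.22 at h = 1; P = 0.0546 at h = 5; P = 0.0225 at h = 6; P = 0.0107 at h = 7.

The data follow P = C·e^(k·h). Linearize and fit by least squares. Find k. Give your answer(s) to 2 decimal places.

With ln Pᵢ as the transformed response and hᵢ as the regressor:
Σh = 19.0000, Σ(h)² = 111.0000, Σln P = -11.0406, Σh·ln P = -68.8678.
Equations: 111.0000·k + 19.0000·ln C = -68.8678;  19.0000·k + 4·ln C = -11.0406.
Slope k = (n·Σh·ln P − Σh·Σln P)/(n·Σ(h)² − (Σh)²) = (4·-68.8678 − 19.0000·-11.0406)/83.0000 = -0.79156; ln C = (Σln P − k·Σh)/n = 0.99974.

k = -0.79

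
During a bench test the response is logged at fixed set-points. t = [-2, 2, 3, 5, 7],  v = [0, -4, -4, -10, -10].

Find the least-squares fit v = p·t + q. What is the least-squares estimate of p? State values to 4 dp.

Compute the Gram sums: Σt·t = 91, Σt = 15, Σ1 = 5.
Right-hand side: Σt·v = -140, Σv = -28.
Normal equations: [[91, 15]; [15, 5]]·[p, q]ᵀ = [-140, -28]ᵀ.
det = 91·5 − 15² = 230.
p = ((-140)·5 − 15·(-28))/230 = -28/23; q = (91·(-28) − 15·(-140))/230 = -224/115.

p = -1.2174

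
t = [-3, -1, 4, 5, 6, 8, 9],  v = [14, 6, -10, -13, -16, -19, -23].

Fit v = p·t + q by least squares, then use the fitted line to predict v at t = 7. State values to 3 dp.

The normal system AᵀA·[p, q]ᵀ = Aᵀv is [[232, 28]; [28, 7]]·[p, q]ᵀ = [-608, -61]ᵀ.
Eliminating q: 7·(row 1) − 28·(row 2) gives 840·p = 7·(-608) − 28·(-61) = -2548, so p = -91/30.
Then q = ((-61) − 28·(-91/30))/7 = 359/105.
At t = 7: v̂ = (-91/30)·(7) + (359/105)·(1) = -1247/70.

v̂ = -17.814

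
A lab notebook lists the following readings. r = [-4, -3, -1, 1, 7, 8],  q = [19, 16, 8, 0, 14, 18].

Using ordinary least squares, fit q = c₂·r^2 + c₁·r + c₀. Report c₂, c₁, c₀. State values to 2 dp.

c₂ = 0.50, c₁ = -2.17, c₀ = 3.65

Normal-equation sums: Σr^2·r^2 = 6836, Σr^2·r = 764, Σr^2 = 140, Σr·r = 140, Σr = 8, Σ1 = 6.
Moment sums: Σr^2·q = 2294, Σr·q = 110, Σq = 75.
MᵀM·[c₂, c₁, c₀]ᵀ = Mᵀq becomes [[6836, 764, 140]; [764, 140, 8]; [140, 8, 6]]·[c₂, c₁, c₀]ᵀ = [2294, 110, 75]ᵀ.
Row-reducing yields c₂ = 8073/16040, c₁ = -34797/16040, c₀ = 29263/8020.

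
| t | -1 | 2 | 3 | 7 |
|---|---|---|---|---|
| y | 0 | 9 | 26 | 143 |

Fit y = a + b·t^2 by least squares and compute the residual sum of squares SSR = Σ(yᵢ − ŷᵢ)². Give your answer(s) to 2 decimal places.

Compute the Gram sums: Σ1 = 4, Σt^2 = 63, Σt^2·t^2 = 2499.
For Aᵀy: Σy = 178, Σt^2·y = 7277.
So AᵀA·[a, b]ᵀ = Aᵀy: [[4, 63]; [63, 2499]]·[a, b]ᵀ = [178, 7277]ᵀ.
Δ = 4·2499 − 63² = 6027.
a = (178·2499 − 63·7277)/6027 = -649/287; b = (4·7277 − 63·178)/6027 = 17894/6027.
Residuals: -4265/6027, -3704/6027, 3095/2009, -188/861; SSR = 19886/6027.

SSR = 3.30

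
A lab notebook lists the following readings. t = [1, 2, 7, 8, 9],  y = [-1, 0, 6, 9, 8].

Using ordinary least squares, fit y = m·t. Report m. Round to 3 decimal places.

From the data, Σt·t = 199.
For Aᵀy: Σt·y = 185.
Normal equations: [[199]]·[m]ᵀ = [185]ᵀ.
Hence m = 185 / 199 ≈ 0.929648.

m = 0.930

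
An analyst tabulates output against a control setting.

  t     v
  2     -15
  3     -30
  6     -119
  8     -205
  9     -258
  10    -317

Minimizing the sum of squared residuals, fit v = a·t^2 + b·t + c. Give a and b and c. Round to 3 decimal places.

With design matrix A, AᵀA = [[22050, 2492, 294]; [2492, 294, 38]; [294, 38, 6]] and Aᵀv = [-70332, -7966, -944]ᵀ.
Solving the 3×3 system (Gaussian elimination) gives a = -4805/1617, b = -832/385, c = 2263/1155.

a = -2.972, b = -2.161, c = 1.959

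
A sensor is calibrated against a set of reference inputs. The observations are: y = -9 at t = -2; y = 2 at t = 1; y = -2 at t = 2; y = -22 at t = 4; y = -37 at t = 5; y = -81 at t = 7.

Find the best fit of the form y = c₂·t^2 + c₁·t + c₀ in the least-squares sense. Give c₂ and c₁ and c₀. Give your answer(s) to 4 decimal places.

The normal equations are: 3315·c₂ + 533·c₁ + 99·c₀ = -5288;  533·c₂ + 99·c₁ + 17·c₀ = -824;  99·c₂ + 17·c₁ + 6·c₀ = -149.
(Σt^2·t^2 = 3315, Σt^2·t = 533, Σt^2 = 99, Σt·t = 99, Σt = 17, Σ1 = 6, Σt^2·y = -5288, Σt·y = -824, Σy = -149.)
Solving the 3×3 system (Gaussian elimination) gives c₂ = -4237/2172, c₁ = 6461/3620, c₀ = 6236/2715.

c₂ = -1.9507, c₁ = 1.7848, c₀ = 2.2969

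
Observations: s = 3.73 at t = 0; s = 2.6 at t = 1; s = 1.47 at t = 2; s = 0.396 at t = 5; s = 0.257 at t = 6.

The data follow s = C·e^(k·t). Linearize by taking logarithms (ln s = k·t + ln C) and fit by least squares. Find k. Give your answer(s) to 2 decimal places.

Linearized form: ln s = k·t + ln C. From the 5 transformed points,
XᵀX = [[66.0000, 14.0000]; [14.0000, 5]], rhs = [-11.0577, 0.3722]ᵀ  (here Σt = 14.0000, Σ(t)² = 66.0000, Σln s = 0.3722, Σt·ln s = -11.0577).
Δ = 66.0000·5 − (14.0000)² = 134.0000; k = (-11.0577·5 − 14.0000·0.3722)/134.0000 = -0.45148, ln C = (66.0000·0.3722 − 14.0000·-11.0577)/134.0000 = 1.33859.

k = -0.45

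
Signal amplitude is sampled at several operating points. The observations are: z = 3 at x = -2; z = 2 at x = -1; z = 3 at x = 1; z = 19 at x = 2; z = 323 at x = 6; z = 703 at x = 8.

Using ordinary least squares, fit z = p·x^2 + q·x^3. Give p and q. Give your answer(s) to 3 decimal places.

The normal equations are: 5426·p + 40544·q = 56713;  40544·p + 308930·q = 429833.
Eliminating q: 308930·(row 1) − 40544·(row 2) gives 32438244·p = 308930·56713 − 40544·429833 = 93197938, so p = 46598969/16219122.
Then q = (429833 − 40544·(46598969/16219122))/308930 = 16450993/16219122.

p = 2.873, q = 1.014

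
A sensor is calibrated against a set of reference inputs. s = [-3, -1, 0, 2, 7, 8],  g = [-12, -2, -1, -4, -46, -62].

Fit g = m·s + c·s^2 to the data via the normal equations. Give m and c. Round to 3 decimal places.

The normal system MᵀM·[m, c]ᵀ = Mᵀg is [[127, 835]; [835, 6595]]·[m, c]ᵀ = [-788, -6348]ᵀ.
Determinant 127·6595 − 835² = 140340.
m = ((-788)·6595 − 835·(-6348))/140340 = 5186/7017; c = (127·(-6348) − 835·(-788))/140340 = -37054/35085.

m = 0.739, c = -1.056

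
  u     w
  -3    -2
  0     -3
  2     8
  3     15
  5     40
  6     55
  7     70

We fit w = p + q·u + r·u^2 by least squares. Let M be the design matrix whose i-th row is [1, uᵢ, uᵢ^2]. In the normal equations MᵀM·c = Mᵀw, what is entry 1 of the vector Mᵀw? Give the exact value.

183

Entry 1 ↔ basis 1, so (Mᵀw)_{1} = Σᵢ wᵢ = (1)·(-2) + (1)·(-3) + (1)·(8) + (1)·(15) + (1)·(40) + (1)·(55) + (1)·(70) = 183.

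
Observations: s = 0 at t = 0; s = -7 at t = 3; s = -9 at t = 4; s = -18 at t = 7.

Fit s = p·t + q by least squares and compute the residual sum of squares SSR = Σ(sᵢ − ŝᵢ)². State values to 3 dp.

SSR = 1.160

AᵀA·[p, q]ᵀ = Aᵀs reads: 74·p + 14·q = -183;  14·p + 4·q = -34.
(Σt·t = 74, Σt = 14, Σ1 = 4, Σt·s = -183, Σs = -34.)
Determinant 74·4 − 14² = 100.
p = ((-183)·4 − 14·(-34))/100 = -64/25; q = (74·(-34) − 14·(-183))/100 = 23/50.
Residuals: -23/50, 11/50, 39/50, -27/50; SSR = 29/25.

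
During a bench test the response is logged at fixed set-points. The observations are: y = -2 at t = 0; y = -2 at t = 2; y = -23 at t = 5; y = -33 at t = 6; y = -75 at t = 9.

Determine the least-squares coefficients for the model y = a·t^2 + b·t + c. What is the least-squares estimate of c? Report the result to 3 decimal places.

Setting ∂/∂a … = 0 gives: 8498·a + 1078·b + 146·c = -7846;  1078·a + 146·b + 22·c = -992;  146·a + 22·b + 5·c = -135.
Row-reducing yields a = -7795/7752, b = 6305/7752, c = -393/323.

c = -1.217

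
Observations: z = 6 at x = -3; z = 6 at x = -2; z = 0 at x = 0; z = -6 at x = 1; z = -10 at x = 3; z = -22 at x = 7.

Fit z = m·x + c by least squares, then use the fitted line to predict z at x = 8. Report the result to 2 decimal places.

With design matrix A, AᵀA = [[72, 6]; [6, 6]] and Aᵀz = [-220, -26]ᵀ.
Δ = 72·6 − 6² = 396.
m = ((-220)·6 − 6·(-26))/396 = -97/33; c = (72·(-26) − 6·(-220))/396 = -46/33.
At x = 8: ẑ = (-97/33)·(8) + (-46/33)·(1) = -274/11.

ẑ = -24.91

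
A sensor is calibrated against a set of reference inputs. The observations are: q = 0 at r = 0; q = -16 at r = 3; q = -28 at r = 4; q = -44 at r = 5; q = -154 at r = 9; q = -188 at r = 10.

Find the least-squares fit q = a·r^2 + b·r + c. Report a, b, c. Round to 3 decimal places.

a = -1.980, b = 0.894, c = -0.072

Sums needed: Σr^2·r^2 = 17523, Σr^2·r = 1945, Σr^2 = 231, Σr·r = 231, Σr = 31, Σ1 = 6.
Right-hand side: Σr^2·q = -32966, Σr·q = -3646, Σq = -430.
Normal equations: [[17523, 1945, 231]; [1945, 231, 31]; [231, 31, 6]]·[a, b, c]ᵀ = [-32966, -3646, -430]ᵀ.
Inverting the 3×3 Gram matrix, [a, b, c]ᵀ = [-138089/69756, 20791/23252, -2507/34878]ᵀ.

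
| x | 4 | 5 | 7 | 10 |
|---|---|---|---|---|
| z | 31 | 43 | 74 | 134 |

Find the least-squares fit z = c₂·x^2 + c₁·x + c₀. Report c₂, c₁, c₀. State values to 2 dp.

Entries of MᵀM: Σx^2·x^2 = 13282, Σx^2·x = 1532, Σx^2 = 190, Σx·x = 190, Σx = 26, Σ1 = 4.
For Mᵀz: Σx^2·z = 18597, Σx·z = 2197, Σz = 282.
Normal equations: [[13282, 1532, 190]; [1532, 190, 26]; [190, 26, 4]]·[c₂, c₁, c₀]ᵀ = [18597, 2197, 282]ᵀ.
Inverting the 3×3 Gram matrix, [c₂, c₁, c₀]ᵀ = [21/22, 23/6, 8/33]ᵀ.

c₂ = 0.95, c₁ = 3.83, c₀ = 0.24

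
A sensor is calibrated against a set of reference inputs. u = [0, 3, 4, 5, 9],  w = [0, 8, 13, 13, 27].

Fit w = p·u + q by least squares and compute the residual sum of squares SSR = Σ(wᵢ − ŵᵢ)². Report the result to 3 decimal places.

Compute the Gram sums: Σu·u = 131, Σu = 21, Σ1 = 5.
For Mᵀw: Σu·w = 384, Σw = 61.
Normal equations: [[131, 21]; [21, 5]]·[p, q]ᵀ = [384, 61]ᵀ.
Δ = 131·5 − 21² = 214.
p = (384·5 − 21·61)/214 = 639/214; q = (131·61 − 21·384)/214 = -73/214.
Residuals: 73/214, -66/107, 299/214, -170/107, 50/107; SSR = 1111/214.

SSR = 5.192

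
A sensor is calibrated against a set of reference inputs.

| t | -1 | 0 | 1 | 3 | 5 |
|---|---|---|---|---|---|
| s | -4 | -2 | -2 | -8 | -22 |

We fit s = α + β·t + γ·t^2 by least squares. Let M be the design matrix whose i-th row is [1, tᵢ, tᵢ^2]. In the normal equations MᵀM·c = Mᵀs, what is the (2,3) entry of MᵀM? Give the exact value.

152

Row 2 ↔ basis t, column 3 ↔ basis t^2, so (MᵀM)_{2,3} = Σᵢ (t)·(t^2) = (-1)·(1) + (0)·(0) + (1)·(1) + (3)·(9) + (5)·(25) = 152.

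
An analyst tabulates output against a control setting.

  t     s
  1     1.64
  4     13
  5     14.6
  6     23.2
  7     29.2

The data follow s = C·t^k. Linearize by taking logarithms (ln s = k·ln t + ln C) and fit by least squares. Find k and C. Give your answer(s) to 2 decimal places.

Taking logs, ln s = k·ln t + ln C, so regress ln s on ln t.
AᵀA = [[11.5091, 6.7334]; [6.7334, 5]], rhs = [20.0701, 12.2590]ᵀ  (here Σln t = 6.7334, Σ(ln t)² = 11.5091, Σln s = 12.2590, Σln t·ln s = 20.0701).
Solving (det = 12.2067): k = 1.45870, ln C = 0.48740, so C = exp(0.48740) = 1.62807.

k = 1.46, C = 1.63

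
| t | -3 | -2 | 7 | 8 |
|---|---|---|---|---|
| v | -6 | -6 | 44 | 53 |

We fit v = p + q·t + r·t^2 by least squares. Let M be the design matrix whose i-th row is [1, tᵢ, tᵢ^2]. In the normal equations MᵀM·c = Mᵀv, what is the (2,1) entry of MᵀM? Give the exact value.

10

Row 2 ↔ basis t, column 1 ↔ basis 1, so (MᵀM)_{2,1} = Σᵢ t = (-3)·(1) + (-2)·(1) + (7)·(1) + (8)·(1) = 10.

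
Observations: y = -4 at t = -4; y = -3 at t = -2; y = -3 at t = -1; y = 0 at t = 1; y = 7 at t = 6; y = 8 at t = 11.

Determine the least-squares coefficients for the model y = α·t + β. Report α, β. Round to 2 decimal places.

α = 0.92, β = -0.85

With design matrix M, MᵀM = [[179, 11]; [11, 6]] and Mᵀy = [155, 5]ᵀ.
Determinant 179·6 − 11² = 953.
α = (155·6 − 11·5)/953 = 875/953; β = (179·5 − 11·155)/953 = -810/953.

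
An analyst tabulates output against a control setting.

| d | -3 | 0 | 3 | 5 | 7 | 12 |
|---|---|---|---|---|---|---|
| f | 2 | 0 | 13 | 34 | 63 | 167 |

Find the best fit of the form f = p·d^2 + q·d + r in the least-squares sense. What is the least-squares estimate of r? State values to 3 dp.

r = -0.834

Entries of AᵀA: Σd^2·d^2 = 23924, Σd^2·d = 2196, Σd^2 = 236, Σd·d = 236, Σd = 24, Σ1 = 6.
Right-hand side: Σd^2·f = 28120, Σd·f = 2648, Σf = 279.
Normal equations: [[23924, 2196, 236]; [2196, 236, 24]; [236, 24, 6]]·[p, q, r]ᵀ = [28120, 2648, 279]ᵀ.
Solving the 3×3 system (Gaussian elimination) gives p = 180891/180856, q = 361399/180856, r = -75419/90428.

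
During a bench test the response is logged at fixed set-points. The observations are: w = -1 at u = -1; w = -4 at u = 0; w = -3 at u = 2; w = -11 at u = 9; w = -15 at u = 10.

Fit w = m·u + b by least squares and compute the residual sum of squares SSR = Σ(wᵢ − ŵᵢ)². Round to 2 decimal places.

SSR = 9.44

Normal-equation sums: Σu·u = 186, Σu = 20, Σ1 = 5.
Right-hand side: Σu·w = -254, Σw = -34.
So AᵀA·[m, b]ᵀ = Aᵀw: [[186, 20]; [20, 5]]·[m, b]ᵀ = [-254, -34]ᵀ.
Determinant 186·5 − 20² = 530.
m = ((-254)·5 − 20·(-34))/530 = -59/53; b = (186·(-34) − 20·(-254))/530 = -622/265.
Residuals: 62/265, -438/265, 417/265, 362/265, -403/265; SSR = 2502/265.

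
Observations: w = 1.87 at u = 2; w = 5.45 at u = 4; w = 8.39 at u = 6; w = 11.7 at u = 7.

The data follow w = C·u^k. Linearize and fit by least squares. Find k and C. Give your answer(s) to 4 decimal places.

With ln wᵢ as the transformed response and ln uᵢ as the regressor:
Σln u = 5.8171, Σ(ln u)² = 9.3992, Σln w = 6.9082, Σln u·ln w = 11.3818.
Normal system: [[9.3992, 5.8171]; [5.8171, 4]]·[k, ln C]ᵀ = [11.3818, 6.9082]ᵀ.
Slope k = (n·Σln u·ln w − Σln u·Σln w)/(n·Σ(ln u)² − (Σln u)²) = (4·11.3818 − 5.8171·6.9082)/3.7582 = 1.42129; ln C = (Σln w − k·Σln u)/n = -0.33991, so C = exp(-0.33991) = 0.71184.

k = 1.4213, C = 0.7118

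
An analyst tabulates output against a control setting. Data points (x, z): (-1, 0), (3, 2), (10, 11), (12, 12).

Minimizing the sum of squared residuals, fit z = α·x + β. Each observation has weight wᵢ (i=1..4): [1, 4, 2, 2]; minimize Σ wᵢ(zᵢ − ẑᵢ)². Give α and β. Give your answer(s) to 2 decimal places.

α = 1.07, β = -0.54

Sums needed: Σwᵢ·x·x = 525, Σwᵢ·x = 55, Σwᵢ·1 = 9.
Right-hand side: Σwᵢ·x·z = 532, Σwᵢ·z = 54.
AᵀWA·[α, β]ᵀ = AᵀWz becomes [[525, 55]; [55, 9]]·[α, β]ᵀ = [532, 54]ᵀ.
Δ = 525·9 − 55² = 1700.
α = (532·9 − 55·54)/1700 = 909/850; β = (525·54 − 55·532)/1700 = -91/170.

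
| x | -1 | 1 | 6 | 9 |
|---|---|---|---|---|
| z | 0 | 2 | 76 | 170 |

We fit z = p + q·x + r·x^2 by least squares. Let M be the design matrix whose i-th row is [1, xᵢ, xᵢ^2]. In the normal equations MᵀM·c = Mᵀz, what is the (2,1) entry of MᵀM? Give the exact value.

Row 2 ↔ basis x, column 1 ↔ basis 1, so (MᵀM)_{2,1} = Σᵢ x = (-1)·(1) + (1)·(1) + (6)·(1) + (9)·(1) = 15.

15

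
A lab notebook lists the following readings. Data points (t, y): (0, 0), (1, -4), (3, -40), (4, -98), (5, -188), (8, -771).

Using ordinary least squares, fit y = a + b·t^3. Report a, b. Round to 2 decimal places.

Normal-equation sums: Σ1 = 6, Σt^3 = 729, Σt^3·t^3 = 282595.
Moment sums: Σy = -1101, Σt^3·y = -425608.
AᵀA·[a, b]ᵀ = Aᵀy becomes [[6, 729]; [729, 282595]]·[a, b]ᵀ = [-1101, -425608]ᵀ.
det = 6·282595 − 729² = 1164129.
a = ((-1101)·282595 − 729·(-425608))/1164129 = -289621/388043; b = (6·(-425608) − 729·(-1101))/1164129 = -583673/388043.

a = -0.75, b = -1.50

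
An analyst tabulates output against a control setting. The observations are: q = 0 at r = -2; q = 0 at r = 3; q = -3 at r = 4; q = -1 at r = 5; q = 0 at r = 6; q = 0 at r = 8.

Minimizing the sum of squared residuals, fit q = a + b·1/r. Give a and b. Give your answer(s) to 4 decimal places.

Normal-equation sums: Σ1 = 6, Σ1/r = 23/40, Σ1/r·1/r = 7301/14400.
Moment sums: Σq = -4, Σ1/r·q = -19/20.
Normal equations: [[6, 23/40]; [23/40, 7301/14400]]·[a, b]ᵀ = [-4, -19/20]ᵀ.
Determinant 6·(7301/14400) − (23/40)² = 2603/960.
a = ((-4)·(7301/14400) − (23/40)·(-19/20))/(2603/960) = -21338/39045; b = (6·(-19/20) − (23/40)·(-4))/(2603/960) = -3264/2603.

a = -0.5465, b = -1.2539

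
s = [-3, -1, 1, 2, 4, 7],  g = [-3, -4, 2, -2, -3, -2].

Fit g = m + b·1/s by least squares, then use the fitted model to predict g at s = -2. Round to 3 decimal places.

ĝ = -3.509

Compute the Gram sums: Σ1 = 6, Σ1/s = 47/84, Σ1/s·1/s = 17245/7056.
And Σg = -12, Σ1/s·g = 139/28.
MᵀM·[m, b]ᵀ = Mᵀg becomes [[6, 47/84]; [47/84, 17245/7056]]·[m, b]ᵀ = [-12, 139/28]ᵀ.
Eliminating b: (17245/7056)·(row 1) − (47/84)·(row 2) gives (101261/7056)·m = (17245/7056)·(-12) − (47/84)·(139/28) = -25171/784, so m = -226539/101261.
Then b = ((139/28) − (47/84)·(-226539/101261))/(17245/7056) = 257544/101261.
At s = -2: ĝ = (-226539/101261)·(1) + (257544/101261)·(-1/2) = -355311/101261.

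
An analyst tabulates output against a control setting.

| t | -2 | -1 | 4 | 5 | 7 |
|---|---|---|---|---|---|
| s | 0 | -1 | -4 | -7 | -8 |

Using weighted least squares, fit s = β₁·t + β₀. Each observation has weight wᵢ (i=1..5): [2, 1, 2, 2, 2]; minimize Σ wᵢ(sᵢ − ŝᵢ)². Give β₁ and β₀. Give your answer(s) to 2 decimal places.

The normal equations are: 189·β₁ + 27·β₀ = -213;  27·β₁ + 9·β₀ = -39.
Eliminating β₀: 9·(row 1) − 27·(row 2) gives 972·β₁ = 9·(-213) − 27·(-39) = -864, so β₁ = -8/9.
Then β₀ = ((-39) − 27·(-8/9))/9 = -5/3.

β₁ = -0.89, β₀ = -1.67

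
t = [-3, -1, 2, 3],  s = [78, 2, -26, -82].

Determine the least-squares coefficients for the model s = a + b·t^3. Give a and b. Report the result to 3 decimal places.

a = -1.809, b = -2.966

Setting ∂/∂a … = 0 gives: 4·a + 7·b = -28;  7·a + 1523·b = -4530.
(Σ1 = 4, Σt^3 = 7, Σt^3·t^3 = 1523, Σs = -28, Σt^3·s = -4530.)
Determinant 4·1523 − 7² = 6043.
a = ((-28)·1523 − 7·(-4530))/6043 = -10934/6043; b = (4·(-4530) − 7·(-28))/6043 = -17924/6043.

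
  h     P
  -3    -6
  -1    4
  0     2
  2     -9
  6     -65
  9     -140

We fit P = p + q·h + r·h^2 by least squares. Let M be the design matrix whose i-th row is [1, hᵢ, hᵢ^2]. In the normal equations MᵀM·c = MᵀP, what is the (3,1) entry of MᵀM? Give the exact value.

131

Row 3 ↔ basis h^2, column 1 ↔ basis 1, so (MᵀM)_{3,1} = Σᵢ h^2 = (9)·(1) + (1)·(1) + (0)·(1) + (4)·(1) + (36)·(1) + (81)·(1) = 131.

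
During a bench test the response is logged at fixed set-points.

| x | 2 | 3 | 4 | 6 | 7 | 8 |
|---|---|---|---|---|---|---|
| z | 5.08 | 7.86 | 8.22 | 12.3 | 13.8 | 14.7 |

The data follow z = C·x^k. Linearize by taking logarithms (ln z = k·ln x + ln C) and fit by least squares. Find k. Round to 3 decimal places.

k = 0.756

Taking logs, ln z = k·ln x + ln C, so regress ln z on ln x.
Σln x = 8.9952, Σ(ln x)² = 14.9303, Σln z = 13.6158, Σln x·ln z = 21.5052.
Equations: 14.9303·k + 8.9952·ln C = 21.5052;  8.9952·k + 6·ln C = 13.6158.
Slope k = (n·Σln x·ln z − Σln x·Σln z)/(n·Σ(ln x)² − (Σln x)²) = (6·21.5052 − 8.9952·13.6158)/8.6686 = 0.75618; ln C = (Σln z − k·Σln x)/n = 1.13564.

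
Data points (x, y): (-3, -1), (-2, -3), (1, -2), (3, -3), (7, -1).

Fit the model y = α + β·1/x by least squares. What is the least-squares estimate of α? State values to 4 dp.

α = -1.9978

Compute the Gram sums: Σ1 = 5, Σ1/x = 9/14, Σ1/x·1/x = 2633/1764.
And Σy = -10, Σ1/x·y = -55/42.
So AᵀA·[α, β]ᵀ = Aᵀy: [[5, 9/14]; [9/14, 2633/1764]]·[α, β]ᵀ = [-10, -55/42]ᵀ.
det = 5·(2633/1764) − (9/14)² = 3109/441.
α = ((-10)·(2633/1764) − (9/14)·(-55/42))/(3109/441) = -24845/12436; β = (5·(-55/42) − (9/14)·(-10))/(3109/441) = -105/6218.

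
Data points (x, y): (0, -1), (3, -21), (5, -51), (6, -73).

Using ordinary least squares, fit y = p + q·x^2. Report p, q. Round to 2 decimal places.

p = -1.88, q = -1.98

The normal equations are: 4·p + 70·q = -146;  70·p + 2002·q = -4092.
(Σ1 = 4, Σx^2 = 70, Σx^2·x^2 = 2002, Σy = -146, Σx^2·y = -4092.)
Eliminating q: 2002·(row 1) − 70·(row 2) gives 3108·p = 2002·(-146) − 70·(-4092) = -5852, so p = -209/111.
Then q = ((-4092) − 70·(-209/111))/2002 = -1537/777.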